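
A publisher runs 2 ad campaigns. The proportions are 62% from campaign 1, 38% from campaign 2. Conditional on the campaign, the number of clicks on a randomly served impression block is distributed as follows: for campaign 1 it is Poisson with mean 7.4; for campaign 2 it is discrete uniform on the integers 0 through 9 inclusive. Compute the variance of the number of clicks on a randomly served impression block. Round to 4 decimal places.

Per component, 1: μ=7.4, E[X²]=62.16; 2: μ=4.5, E[X²]=28.5.
E[X] = 0.62·7.4 + 0.38·4.5 = 6.298.
E[X²] = 0.62·62.16 + 0.38·28.5 = 49.3692.
Var(X) = E[X²] − (E[X])² = 49.3692 − 39.6648 = 9.7044.

9.7044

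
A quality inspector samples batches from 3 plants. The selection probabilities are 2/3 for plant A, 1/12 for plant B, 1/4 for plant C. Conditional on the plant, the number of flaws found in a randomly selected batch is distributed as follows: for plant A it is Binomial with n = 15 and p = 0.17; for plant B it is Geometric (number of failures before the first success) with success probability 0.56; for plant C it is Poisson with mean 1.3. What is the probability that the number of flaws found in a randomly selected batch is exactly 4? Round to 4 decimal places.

Conditional on each plant, P(X = 4): A: 0.146821; B: 0.0209893; C: 0.0324324.
By total probability, P(X = 4) = 0.666667·0.146821 + 0.0833333·0.0209893 + 0.25·0.0324324 = 0.107738.

0.1077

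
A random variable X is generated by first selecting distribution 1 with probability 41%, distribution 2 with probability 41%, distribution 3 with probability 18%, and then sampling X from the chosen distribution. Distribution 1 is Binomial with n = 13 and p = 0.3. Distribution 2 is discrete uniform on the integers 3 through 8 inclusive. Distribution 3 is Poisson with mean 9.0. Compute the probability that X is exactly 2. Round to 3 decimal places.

0.058

Conditional on each component, P(X = 2): 1: 0.138808; 2: 0; 3: 0.0049981.
By total probability, P(X = 2) = 0.41·0.138808 + 0.41·0 + 0.18·0.0049981 = 0.0578111.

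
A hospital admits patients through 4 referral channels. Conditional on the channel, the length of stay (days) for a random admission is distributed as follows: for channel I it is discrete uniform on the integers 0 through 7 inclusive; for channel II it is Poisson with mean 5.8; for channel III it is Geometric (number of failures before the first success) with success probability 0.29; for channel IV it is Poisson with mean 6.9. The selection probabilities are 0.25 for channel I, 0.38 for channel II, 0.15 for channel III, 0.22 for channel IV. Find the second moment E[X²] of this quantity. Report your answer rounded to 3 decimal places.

For each component E[X²] = Var + (mean)², giving I: 17.5; II: 39.44; III: 14.4364; IV: 54.51.
Overall E[X²] = 0.25·17.5 + 0.38·39.44 + 0.15·14.4364 + 0.22·54.51 = 33.5199.

33.520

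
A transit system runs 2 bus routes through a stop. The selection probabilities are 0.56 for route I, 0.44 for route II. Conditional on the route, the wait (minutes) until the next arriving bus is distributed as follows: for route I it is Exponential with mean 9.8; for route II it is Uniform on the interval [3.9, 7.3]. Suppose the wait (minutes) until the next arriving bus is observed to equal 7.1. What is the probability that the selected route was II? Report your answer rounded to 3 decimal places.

Likelihoods f(7.1 | ·): I: 0.0494461; II: 0.294118.
Posterior ∝ prior × likelihood. Numerator for II: 0.44·0.294118 = 0.129412.
Normalizing constant: 0.56·0.0494461 + 0.44·0.294118 = 0.157102.
P(II | observation) = 0.129412 / 0.157102 = 0.823746.

0.824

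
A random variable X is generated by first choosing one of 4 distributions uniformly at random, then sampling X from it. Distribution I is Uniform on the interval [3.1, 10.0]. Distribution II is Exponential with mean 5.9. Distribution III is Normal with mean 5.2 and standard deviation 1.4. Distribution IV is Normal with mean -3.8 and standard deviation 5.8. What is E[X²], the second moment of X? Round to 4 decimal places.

48.3925

For each component E[X²] = Var + (mean)², giving I: 46.87; II: 69.62; III: 29; IV: 48.08.
Overall E[X²] = 0.25·46.87 + 0.25·69.62 + 0.25·29 + 0.25·48.08 = 48.3925.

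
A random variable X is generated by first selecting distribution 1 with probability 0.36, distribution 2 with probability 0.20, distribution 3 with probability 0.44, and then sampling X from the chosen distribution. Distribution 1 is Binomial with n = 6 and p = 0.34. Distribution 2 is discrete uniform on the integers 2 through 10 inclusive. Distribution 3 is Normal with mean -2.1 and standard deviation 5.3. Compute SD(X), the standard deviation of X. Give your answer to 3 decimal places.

4.878

Per component, 1: μ=2.04, E[X²]=5.508; 2: μ=6, E[X²]=42.6667; 3: μ=-2.1, E[X²]=32.5.
E[X] = 0.36·2.04 + 0.2·6 + 0.44·-2.1 = 1.0104.
E[X²] = 0.36·5.508 + 0.2·42.6667 + 0.44·32.5 = 24.8162.
Var(X) = E[X²] − (E[X])² = 24.8162 − 1.02091 = 23.7953.
SD(X) = √23.7953 = 4.87804.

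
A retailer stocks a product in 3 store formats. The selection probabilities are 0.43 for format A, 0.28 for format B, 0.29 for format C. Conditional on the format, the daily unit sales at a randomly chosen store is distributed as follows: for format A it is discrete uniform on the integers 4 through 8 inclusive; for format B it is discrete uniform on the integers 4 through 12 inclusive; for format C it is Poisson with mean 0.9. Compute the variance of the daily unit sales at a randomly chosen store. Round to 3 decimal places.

Per component, A: μ=6, E[X²]=38; B: μ=8, E[X²]=70.6667; C: μ=0.9, E[X²]=1.71.
E[X] = 0.43·6 + 0.28·8 + 0.29·0.9 = 5.081.
E[X²] = 0.43·38 + 0.28·70.6667 + 0.29·1.71 = 36.6226.
Var(X) = E[X²] − (E[X])² = 36.6226 − 25.8166 = 10.806.

10.806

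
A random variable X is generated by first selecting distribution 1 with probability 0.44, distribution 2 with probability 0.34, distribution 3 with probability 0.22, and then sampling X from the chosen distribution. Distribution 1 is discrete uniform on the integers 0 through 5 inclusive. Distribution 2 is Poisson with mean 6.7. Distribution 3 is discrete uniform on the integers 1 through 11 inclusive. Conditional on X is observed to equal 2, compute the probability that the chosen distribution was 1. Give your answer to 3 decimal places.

0.714

Likelihoods P(X=2 | ·): 1: 0.166667; 2: 0.0276278; 3: 0.0909091.
Posterior ∝ prior × likelihood. Numerator for 1: 0.44·0.166667 = 0.0733333.
Normalizing constant: 0.44·0.166667 + 0.34·0.0276278 + 0.22·0.0909091 = 0.102727.
P(1 | observation) = 0.0733333 / 0.102727 = 0.713868.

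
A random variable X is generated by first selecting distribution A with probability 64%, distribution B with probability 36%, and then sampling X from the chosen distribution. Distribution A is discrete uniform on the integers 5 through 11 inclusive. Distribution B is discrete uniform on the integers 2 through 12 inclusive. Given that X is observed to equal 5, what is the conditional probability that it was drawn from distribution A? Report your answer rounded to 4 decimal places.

Likelihoods P(X=5 | ·): A: 0.142857; B: 0.0909091.
Posterior ∝ prior × likelihood. Numerator for A: 0.64·0.142857 = 0.0914286.
Normalizing constant: 0.64·0.142857 + 0.36·0.0909091 = 0.124156.
P(A | observation) = 0.0914286 / 0.124156 = 0.736402.

0.7364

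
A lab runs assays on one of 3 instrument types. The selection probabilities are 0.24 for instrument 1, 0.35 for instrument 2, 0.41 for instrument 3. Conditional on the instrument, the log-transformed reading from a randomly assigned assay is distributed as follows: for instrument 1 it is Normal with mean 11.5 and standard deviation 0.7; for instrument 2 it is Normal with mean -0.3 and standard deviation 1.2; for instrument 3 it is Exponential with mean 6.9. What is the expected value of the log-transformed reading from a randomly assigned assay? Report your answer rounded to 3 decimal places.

5.484

Component means — 1: 11.5; 2: -0.3; 3: 6.9.
E[X] = 0.24·11.5 + 0.35·-0.3 + 0.41·6.9 = 5.484.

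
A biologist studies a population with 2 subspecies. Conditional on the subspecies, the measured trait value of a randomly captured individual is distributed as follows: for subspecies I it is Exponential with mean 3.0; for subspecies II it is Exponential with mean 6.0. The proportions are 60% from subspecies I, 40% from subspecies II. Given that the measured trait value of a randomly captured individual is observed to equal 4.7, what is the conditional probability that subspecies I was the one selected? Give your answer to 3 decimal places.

0.578

Likelihoods f(4.7 | ·): I: 0.0695799; II: 0.0761468.
Posterior ∝ prior × likelihood. Numerator for I: 0.6·0.0695799 = 0.041748.
Normalizing constant: 0.6·0.0695799 + 0.4·0.0761468 = 0.0722067.
P(I | observation) = 0.041748 / 0.0722067 = 0.578173.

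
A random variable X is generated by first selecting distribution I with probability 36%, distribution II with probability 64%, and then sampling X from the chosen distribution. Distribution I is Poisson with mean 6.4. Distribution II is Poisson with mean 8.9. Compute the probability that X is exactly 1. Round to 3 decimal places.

0.005

Conditional on each component, P(X = 1): I: 0.010634; II: 0.00121386.
By total probability, P(X = 1) = 0.36·0.010634 + 0.64·0.00121386 = 0.0046051.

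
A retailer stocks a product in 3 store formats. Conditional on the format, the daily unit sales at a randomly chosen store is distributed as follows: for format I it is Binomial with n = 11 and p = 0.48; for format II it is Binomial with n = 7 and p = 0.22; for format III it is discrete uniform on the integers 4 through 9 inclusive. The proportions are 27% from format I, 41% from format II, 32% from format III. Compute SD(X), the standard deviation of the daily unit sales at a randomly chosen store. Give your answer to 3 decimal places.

2.659

Per component, I: μ=5.28, E[X²]=30.624; II: μ=1.54, E[X²]=3.5728; III: μ=6.5, E[X²]=45.1667.
E[X] = 0.27·5.28 + 0.41·1.54 + 0.32·6.5 = 4.137.
E[X²] = 0.27·30.624 + 0.41·3.5728 + 0.32·45.1667 = 24.1867.
Var(X) = E[X²] − (E[X])² = 24.1867 − 17.1148 = 7.07189.
SD(X) = √7.07189 = 2.6593.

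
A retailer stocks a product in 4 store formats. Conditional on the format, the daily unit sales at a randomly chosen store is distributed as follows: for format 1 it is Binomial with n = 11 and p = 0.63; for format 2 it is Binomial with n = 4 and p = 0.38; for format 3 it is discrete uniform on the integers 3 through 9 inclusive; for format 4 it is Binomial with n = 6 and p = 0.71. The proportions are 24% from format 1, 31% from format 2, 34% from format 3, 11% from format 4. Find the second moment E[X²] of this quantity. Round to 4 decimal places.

28.8819

For each component E[X²] = Var + (mean)², giving 1: 50.589; 2: 3.2528; 3: 40; 4: 19.383.
Overall E[X²] = 0.24·50.589 + 0.31·3.2528 + 0.34·40 + 0.11·19.383 = 28.8819.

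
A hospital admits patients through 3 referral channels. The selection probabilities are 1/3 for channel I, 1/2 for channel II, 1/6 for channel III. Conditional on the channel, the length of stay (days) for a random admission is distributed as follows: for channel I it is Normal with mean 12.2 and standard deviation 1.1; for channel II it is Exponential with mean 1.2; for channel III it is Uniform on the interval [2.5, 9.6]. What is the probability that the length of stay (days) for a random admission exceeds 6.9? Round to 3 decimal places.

Conditional on each channel, P(X > 6.9): I: 0.999999; II: 0.00318278; III: 0.380282.
By total probability, P(X > 6.9) = 0.333333·0.999999 + 0.5·0.00318278 + 0.166667·0.380282 = 0.398305.

0.398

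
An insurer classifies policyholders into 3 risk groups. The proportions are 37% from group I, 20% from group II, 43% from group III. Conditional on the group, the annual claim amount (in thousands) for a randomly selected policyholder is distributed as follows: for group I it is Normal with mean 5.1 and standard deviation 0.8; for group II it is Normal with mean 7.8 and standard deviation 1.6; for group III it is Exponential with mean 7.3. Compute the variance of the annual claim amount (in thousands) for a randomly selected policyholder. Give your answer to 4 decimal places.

24.9945

Per component, I: μ=5.1, E[X²]=26.65; II: μ=7.8, E[X²]=63.4; III: μ=7.3, E[X²]=106.58.
E[X] = 0.37·5.1 + 0.2·7.8 + 0.43·7.3 = 6.586.
E[X²] = 0.37·26.65 + 0.2·63.4 + 0.43·106.58 = 68.3699.
Var(X) = E[X²] − (E[X])² = 68.3699 − 43.3754 = 24.9945.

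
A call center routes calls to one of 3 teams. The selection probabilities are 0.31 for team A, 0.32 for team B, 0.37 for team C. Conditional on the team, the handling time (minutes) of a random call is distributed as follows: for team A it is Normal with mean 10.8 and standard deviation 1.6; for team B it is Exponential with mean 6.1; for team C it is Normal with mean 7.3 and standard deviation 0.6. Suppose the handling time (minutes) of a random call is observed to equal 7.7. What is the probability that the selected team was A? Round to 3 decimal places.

Likelihoods f(7.7 | ·): A: 0.0381628; B: 0.0463941; C: 0.532413.
Posterior ∝ prior × likelihood. Numerator for A: 0.31·0.0381628 = 0.0118305.
Normalizing constant: 0.31·0.0381628 + 0.32·0.0463941 + 0.37·0.532413 = 0.223669.
P(A | observation) = 0.0118305 / 0.223669 = 0.0528926.

0.053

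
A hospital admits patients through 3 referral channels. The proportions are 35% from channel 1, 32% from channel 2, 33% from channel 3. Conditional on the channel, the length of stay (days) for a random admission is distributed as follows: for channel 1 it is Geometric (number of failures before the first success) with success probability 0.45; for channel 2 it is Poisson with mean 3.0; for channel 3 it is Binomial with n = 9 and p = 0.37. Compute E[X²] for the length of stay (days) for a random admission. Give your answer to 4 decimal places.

9.6651

For each component E[X²] = Var + (mean)², giving 1: 4.20988; 2: 12; 3: 13.1868.
Overall E[X²] = 0.35·4.20988 + 0.32·12 + 0.33·13.1868 = 9.6651.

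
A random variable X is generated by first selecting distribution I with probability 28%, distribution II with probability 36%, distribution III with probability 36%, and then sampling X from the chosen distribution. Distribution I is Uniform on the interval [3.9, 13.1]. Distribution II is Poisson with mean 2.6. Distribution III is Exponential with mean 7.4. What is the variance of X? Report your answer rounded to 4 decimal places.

Per component, I: μ=8.5, E[X²]=79.3033; II: μ=2.6, E[X²]=9.36; III: μ=7.4, E[X²]=109.52.
E[X] = 0.28·8.5 + 0.36·2.6 + 0.36·7.4 = 5.98.
E[X²] = 0.28·79.3033 + 0.36·9.36 + 0.36·109.52 = 65.0017.
Var(X) = E[X²] − (E[X])² = 65.0017 − 35.7604 = 29.2413.

29.2413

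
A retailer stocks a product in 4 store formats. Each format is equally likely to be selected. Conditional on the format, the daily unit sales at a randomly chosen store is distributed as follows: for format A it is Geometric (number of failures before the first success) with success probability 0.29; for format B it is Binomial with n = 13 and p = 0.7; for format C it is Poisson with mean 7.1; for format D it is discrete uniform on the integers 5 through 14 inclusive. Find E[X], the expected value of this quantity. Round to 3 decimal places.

7.037

Component means — A: 2.44828; B: 9.1; C: 7.1; D: 9.5.
E[X] = 0.25·2.44828 + 0.25·9.1 + 0.25·7.1 + 0.25·9.5 = 7.03707.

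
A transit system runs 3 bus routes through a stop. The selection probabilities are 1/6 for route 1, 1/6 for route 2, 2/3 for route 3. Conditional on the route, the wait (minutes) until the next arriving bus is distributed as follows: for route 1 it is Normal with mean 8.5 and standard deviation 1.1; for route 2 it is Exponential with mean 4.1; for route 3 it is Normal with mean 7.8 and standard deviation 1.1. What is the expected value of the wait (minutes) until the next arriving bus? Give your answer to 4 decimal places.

7.3000

Component means — 1: 8.5; 2: 4.1; 3: 7.8.
E[X] = 0.166667·8.5 + 0.166667·4.1 + 0.666667·7.8 = 7.3.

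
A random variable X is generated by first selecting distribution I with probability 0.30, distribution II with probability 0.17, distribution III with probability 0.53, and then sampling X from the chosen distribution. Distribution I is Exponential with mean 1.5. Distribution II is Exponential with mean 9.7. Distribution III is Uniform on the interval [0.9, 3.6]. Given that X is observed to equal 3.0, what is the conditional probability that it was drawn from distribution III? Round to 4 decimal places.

Likelihoods f(3.0 | ·): I: 0.0902235; II: 0.0756677; III: 0.37037.
Posterior ∝ prior × likelihood. Numerator for III: 0.53·0.37037 = 0.196296.
Normalizing constant: 0.3·0.0902235 + 0.17·0.0756677 + 0.53·0.37037 = 0.236227.
P(III | observation) = 0.196296 / 0.236227 = 0.830965.

0.8310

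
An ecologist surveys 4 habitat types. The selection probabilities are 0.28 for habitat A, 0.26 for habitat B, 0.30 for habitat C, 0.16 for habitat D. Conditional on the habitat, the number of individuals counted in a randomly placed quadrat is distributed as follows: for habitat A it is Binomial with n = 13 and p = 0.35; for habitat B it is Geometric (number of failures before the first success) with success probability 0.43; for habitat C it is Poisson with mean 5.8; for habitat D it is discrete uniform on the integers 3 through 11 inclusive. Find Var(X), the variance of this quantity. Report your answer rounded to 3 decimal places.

Per component, A: μ=4.55, E[X²]=23.66; B: μ=1.32558, E[X²]=4.83991; C: μ=5.8, E[X²]=39.44; D: μ=7, E[X²]=55.6667.
E[X] = 0.28·4.55 + 0.26·1.32558 + 0.3·5.8 + 0.16·7 = 4.47865.
E[X²] = 0.28·23.66 + 0.26·4.83991 + 0.3·39.44 + 0.16·55.6667 = 28.6218.
Var(X) = E[X²] − (E[X])² = 28.6218 − 20.0583 = 8.56353.

8.564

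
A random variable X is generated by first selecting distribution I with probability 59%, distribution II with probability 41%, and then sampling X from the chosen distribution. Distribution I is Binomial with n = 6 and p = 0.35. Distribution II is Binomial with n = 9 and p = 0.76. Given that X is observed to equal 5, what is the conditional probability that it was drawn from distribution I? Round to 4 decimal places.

0.2176

Likelihoods P(X=5 | ·): I: 0.0204835; II: 0.105995.
Posterior ∝ prior × likelihood. Numerator for I: 0.59·0.0204835 = 0.0120853.
Normalizing constant: 0.59·0.0204835 + 0.41·0.105995 = 0.055543.
P(I | observation) = 0.0120853 / 0.055543 = 0.217584.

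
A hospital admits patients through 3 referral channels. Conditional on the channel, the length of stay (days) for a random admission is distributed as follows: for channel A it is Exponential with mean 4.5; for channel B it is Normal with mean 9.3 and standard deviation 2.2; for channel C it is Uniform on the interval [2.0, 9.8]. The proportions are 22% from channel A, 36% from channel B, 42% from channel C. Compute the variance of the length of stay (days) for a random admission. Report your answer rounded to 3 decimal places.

12.081

Per component, A: μ=4.5, E[X²]=40.5; B: μ=9.3, E[X²]=91.33; C: μ=5.9, E[X²]=39.88.
E[X] = 0.22·4.5 + 0.36·9.3 + 0.42·5.9 = 6.816.
E[X²] = 0.22·40.5 + 0.36·91.33 + 0.42·39.88 = 58.5384.
Var(X) = E[X²] − (E[X])² = 58.5384 − 46.4579 = 12.0805.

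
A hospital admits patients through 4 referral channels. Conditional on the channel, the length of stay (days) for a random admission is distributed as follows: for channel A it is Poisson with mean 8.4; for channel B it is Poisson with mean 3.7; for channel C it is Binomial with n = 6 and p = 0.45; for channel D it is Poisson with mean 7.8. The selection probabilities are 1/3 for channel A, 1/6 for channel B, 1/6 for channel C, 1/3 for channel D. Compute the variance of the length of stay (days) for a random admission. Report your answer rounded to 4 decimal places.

Per component, A: μ=8.4, E[X²]=78.96; B: μ=3.7, E[X²]=17.39; C: μ=2.7, E[X²]=8.775; D: μ=7.8, E[X²]=68.64.
E[X] = 0.333333·8.4 + 0.166667·3.7 + 0.166667·2.7 + 0.333333·7.8 = 6.46667.
E[X²] = 0.333333·78.96 + 0.166667·17.39 + 0.166667·8.775 + 0.333333·68.64 = 53.5608.
Var(X) = E[X²] − (E[X])² = 53.5608 − 41.8178 = 11.7431.

11.7431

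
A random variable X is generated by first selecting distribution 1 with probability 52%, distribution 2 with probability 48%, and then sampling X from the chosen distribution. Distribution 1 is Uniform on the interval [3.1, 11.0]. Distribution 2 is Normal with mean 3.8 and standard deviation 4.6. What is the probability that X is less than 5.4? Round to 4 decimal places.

Conditional on each component, P(X < 5.4): 1: 0.291139; 2: 0.636015.
By total probability, P(X < 5.4) = 0.52·0.291139 + 0.48·0.636015 = 0.456679.

0.4567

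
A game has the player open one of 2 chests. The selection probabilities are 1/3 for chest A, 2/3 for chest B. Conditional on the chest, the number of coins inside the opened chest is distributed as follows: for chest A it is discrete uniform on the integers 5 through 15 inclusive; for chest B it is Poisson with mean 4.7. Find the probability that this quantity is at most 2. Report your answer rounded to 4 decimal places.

0.1015

Conditional on each chest, P(X ≤ 2): A: 0; B: 0.1523.
By total probability, P(X ≤ 2) = 0.333333·0 + 0.666667·0.1523 = 0.101534.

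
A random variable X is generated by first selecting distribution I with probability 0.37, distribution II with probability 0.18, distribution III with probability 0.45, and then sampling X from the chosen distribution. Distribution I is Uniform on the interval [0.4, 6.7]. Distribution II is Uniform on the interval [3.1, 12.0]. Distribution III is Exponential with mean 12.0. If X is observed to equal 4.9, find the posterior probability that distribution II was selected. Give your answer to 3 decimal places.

Likelihoods f(4.9 | ·): I: 0.15873; II: 0.11236; III: 0.0553964.
Posterior ∝ prior × likelihood. Numerator for II: 0.18·0.11236 = 0.0202247.
Normalizing constant: 0.37·0.15873 + 0.18·0.11236 + 0.45·0.0553964 = 0.103883.
P(II | observation) = 0.0202247 / 0.103883 = 0.194687.

0.195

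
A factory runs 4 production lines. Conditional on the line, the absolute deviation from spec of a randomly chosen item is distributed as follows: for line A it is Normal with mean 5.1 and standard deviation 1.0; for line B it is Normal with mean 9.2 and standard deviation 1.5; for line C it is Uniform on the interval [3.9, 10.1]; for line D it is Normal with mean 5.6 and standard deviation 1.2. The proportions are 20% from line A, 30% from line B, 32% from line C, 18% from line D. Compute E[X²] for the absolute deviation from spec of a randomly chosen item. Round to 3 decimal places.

For each component E[X²] = Var + (mean)², giving A: 27.01; B: 86.89; C: 52.2033; D: 32.8.
Overall E[X²] = 0.2·27.01 + 0.3·86.89 + 0.32·52.2033 + 0.18·32.8 = 54.0781.

54.078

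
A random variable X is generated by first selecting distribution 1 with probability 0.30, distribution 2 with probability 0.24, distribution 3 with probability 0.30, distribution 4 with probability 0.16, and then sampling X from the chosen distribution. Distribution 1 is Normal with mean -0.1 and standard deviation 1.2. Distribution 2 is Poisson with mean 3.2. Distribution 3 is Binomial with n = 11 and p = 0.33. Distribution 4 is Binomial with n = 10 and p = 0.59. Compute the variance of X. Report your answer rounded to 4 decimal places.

Per component, 1: μ=-0.1, E[X²]=1.45; 2: μ=3.2, E[X²]=13.44; 3: μ=3.63, E[X²]=15.609; 4: μ=5.9, E[X²]=37.229.
E[X] = 0.3·-0.1 + 0.24·3.2 + 0.3·3.63 + 0.16·5.9 = 2.771.
E[X²] = 0.3·1.45 + 0.24·13.44 + 0.3·15.609 + 0.16·37.229 = 14.2999.
Var(X) = E[X²] − (E[X])² = 14.2999 − 7.67844 = 6.6215.

6.6215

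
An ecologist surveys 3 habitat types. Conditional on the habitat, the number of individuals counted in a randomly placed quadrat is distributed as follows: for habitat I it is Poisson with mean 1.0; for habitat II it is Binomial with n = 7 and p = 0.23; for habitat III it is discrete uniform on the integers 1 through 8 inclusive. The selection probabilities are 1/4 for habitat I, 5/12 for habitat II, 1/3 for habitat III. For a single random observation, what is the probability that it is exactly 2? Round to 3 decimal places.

0.213

Conditional on each habitat, P(X = 2): I: 0.18394; II: 0.300697; III: 0.125.
By total probability, P(X = 2) = 0.25·0.18394 + 0.416667·0.300697 + 0.333333·0.125 = 0.212942.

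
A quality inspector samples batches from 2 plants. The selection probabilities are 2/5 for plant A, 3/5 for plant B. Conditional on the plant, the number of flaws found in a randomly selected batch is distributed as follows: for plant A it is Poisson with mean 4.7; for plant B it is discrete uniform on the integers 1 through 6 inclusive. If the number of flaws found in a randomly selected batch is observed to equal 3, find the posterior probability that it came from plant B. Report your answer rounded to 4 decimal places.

0.6137

Likelihoods P(X=3 | ·): A: 0.157383; B: 0.166667.
Posterior ∝ prior × likelihood. Numerator for B: 0.6·0.166667 = 0.1.
Normalizing constant: 0.4·0.157383 + 0.6·0.166667 = 0.162953.
P(B | observation) = 0.1 / 0.162953 = 0.613673.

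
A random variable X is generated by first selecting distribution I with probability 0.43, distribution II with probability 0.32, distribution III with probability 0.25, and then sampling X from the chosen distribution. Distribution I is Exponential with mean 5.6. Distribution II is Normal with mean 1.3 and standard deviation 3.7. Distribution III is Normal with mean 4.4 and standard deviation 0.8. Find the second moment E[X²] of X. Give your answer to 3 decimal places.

36.891

For each component E[X²] = Var + (mean)², giving I: 62.72; II: 15.38; III: 20.
Overall E[X²] = 0.43·62.72 + 0.32·15.38 + 0.25·20 = 36.8912.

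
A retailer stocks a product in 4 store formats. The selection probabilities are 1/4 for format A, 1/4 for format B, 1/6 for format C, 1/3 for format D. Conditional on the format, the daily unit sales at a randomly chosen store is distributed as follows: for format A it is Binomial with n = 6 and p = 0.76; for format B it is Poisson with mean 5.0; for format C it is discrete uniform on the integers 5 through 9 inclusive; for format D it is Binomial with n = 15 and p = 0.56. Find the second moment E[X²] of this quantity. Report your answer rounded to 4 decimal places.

46.2240

For each component E[X²] = Var + (mean)², giving A: 21.888; B: 30; C: 51; D: 74.256.
Overall E[X²] = 0.25·21.888 + 0.25·30 + 0.166667·51 + 0.333333·74.256 = 46.224.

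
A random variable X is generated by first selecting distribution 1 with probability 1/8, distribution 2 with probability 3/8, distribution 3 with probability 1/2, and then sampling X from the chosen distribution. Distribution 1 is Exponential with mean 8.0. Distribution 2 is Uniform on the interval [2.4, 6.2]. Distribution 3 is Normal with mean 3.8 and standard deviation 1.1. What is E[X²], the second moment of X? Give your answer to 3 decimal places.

For each component E[X²] = Var + (mean)², giving 1: 128; 2: 19.6933; 3: 15.65.
Overall E[X²] = 0.125·128 + 0.375·19.6933 + 0.5·15.65 = 31.21.

31.210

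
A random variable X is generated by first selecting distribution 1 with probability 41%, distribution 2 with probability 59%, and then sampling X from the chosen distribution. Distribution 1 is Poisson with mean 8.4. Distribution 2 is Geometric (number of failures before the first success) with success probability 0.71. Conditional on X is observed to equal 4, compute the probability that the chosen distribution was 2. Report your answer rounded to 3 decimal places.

0.134

Likelihoods P(X=4 | ·): 1: 0.0466479; 2: 0.0050217.
Posterior ∝ prior × likelihood. Numerator for 2: 0.59·0.0050217 = 0.0029628.
Normalizing constant: 0.41·0.0466479 + 0.59·0.0050217 = 0.0220884.
P(2 | observation) = 0.0029628 / 0.0220884 = 0.134133.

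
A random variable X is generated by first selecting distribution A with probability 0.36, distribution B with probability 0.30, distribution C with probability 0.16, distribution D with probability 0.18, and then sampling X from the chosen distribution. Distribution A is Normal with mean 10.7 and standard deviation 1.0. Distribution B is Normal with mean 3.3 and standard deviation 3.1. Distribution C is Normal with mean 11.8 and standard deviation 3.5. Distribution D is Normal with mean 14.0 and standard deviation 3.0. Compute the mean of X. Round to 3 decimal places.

Component means — A: 10.7; B: 3.3; C: 11.8; D: 14.
E[X] = 0.36·10.7 + 0.3·3.3 + 0.16·11.8 + 0.18·14 = 9.25.

9.250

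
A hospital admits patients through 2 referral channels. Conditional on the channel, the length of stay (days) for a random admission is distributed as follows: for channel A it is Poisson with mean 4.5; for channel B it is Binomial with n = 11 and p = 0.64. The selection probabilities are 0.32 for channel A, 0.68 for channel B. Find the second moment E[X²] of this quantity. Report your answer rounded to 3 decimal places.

43.345

For each component E[X²] = Var + (mean)², giving A: 24.75; B: 52.096.
Overall E[X²] = 0.32·24.75 + 0.68·52.096 = 43.3453.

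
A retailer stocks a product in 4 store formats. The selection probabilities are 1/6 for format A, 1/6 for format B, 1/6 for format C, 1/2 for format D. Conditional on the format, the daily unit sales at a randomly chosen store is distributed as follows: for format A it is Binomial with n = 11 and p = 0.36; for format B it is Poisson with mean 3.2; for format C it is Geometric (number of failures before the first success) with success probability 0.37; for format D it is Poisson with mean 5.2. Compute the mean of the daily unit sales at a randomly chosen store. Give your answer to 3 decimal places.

Component means — A: 3.96; B: 3.2; C: 1.7027; D: 5.2.
E[X] = 0.166667·3.96 + 0.166667·3.2 + 0.166667·1.7027 + 0.5·5.2 = 4.07712.

4.077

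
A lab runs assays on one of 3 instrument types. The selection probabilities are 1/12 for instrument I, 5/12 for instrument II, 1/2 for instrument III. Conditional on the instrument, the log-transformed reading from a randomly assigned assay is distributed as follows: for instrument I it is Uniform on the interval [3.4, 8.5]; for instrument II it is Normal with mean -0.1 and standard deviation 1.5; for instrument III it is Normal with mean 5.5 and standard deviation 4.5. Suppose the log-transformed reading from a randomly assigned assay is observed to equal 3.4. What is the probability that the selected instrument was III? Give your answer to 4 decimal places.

0.6273

Likelihoods f(3.4 | ·): I: 0.196078; II: 0.0174813; III: 0.0795074.
Posterior ∝ prior × likelihood. Numerator for III: 0.5·0.0795074 = 0.0397537.
Normalizing constant: 0.0833333·0.196078 + 0.416667·0.0174813 + 0.5·0.0795074 = 0.0633774.
P(III | observation) = 0.0397537 / 0.0633774 = 0.627253.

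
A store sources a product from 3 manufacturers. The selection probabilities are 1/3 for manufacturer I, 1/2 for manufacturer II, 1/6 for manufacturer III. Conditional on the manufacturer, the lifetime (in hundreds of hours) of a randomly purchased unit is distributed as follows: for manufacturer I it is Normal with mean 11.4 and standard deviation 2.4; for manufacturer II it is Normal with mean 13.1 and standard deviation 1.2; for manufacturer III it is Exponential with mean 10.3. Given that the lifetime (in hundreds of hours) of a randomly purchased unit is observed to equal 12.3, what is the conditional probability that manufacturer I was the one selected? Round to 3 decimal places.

Likelihoods f(12.3 | ·): I: 0.15494; II: 0.266207; III: 0.029413.
Posterior ∝ prior × likelihood. Numerator for I: 0.333333·0.15494 = 0.0516465.
Normalizing constant: 0.333333·0.15494 + 0.5·0.266207 + 0.166667·0.029413 = 0.189652.
P(I | observation) = 0.0516465 / 0.189652 = 0.272323.

0.272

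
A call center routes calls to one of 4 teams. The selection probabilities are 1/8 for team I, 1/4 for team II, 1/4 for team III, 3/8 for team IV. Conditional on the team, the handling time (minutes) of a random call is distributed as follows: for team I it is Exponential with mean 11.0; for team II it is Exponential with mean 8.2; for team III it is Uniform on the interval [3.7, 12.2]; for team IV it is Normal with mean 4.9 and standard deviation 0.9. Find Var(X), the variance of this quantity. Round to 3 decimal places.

Per component, I: μ=11, E[X²]=242; II: μ=8.2, E[X²]=134.48; III: μ=7.95, E[X²]=69.2233; IV: μ=4.9, E[X²]=24.82.
E[X] = 0.125·11 + 0.25·8.2 + 0.25·7.95 + 0.375·4.9 = 7.25.
E[X²] = 0.125·242 + 0.25·134.48 + 0.25·69.2233 + 0.375·24.82 = 90.4833.
Var(X) = E[X²] − (E[X])² = 90.4833 − 52.5625 = 37.9208.

37.921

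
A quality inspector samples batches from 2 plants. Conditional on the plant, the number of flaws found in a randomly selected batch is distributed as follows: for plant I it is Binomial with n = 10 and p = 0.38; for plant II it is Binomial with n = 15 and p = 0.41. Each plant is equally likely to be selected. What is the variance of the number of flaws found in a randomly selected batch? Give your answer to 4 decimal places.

4.3729

Per component, I: μ=3.8, E[X²]=16.796; II: μ=6.15, E[X²]=41.451.
E[X] = 0.5·3.8 + 0.5·6.15 = 4.975.
E[X²] = 0.5·16.796 + 0.5·41.451 = 29.1235.
Var(X) = E[X²] − (E[X])² = 29.1235 − 24.7506 = 4.37288.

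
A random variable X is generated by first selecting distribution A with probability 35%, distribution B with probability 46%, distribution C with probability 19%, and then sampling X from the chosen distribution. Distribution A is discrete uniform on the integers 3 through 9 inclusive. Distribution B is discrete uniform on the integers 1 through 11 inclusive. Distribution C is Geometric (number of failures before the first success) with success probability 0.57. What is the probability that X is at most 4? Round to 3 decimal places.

Conditional on each component, P(X ≤ 4): A: 0.285714; B: 0.363636; C: 0.985299.
By total probability, P(X ≤ 4) = 0.35·0.285714 + 0.46·0.363636 + 0.19·0.985299 = 0.45448.

0.454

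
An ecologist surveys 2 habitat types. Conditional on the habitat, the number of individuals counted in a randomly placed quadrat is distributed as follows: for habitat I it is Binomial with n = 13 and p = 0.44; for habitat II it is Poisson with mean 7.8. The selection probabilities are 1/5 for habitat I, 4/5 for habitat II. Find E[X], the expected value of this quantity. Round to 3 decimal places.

7.384

Component means — I: 5.72; II: 7.8.
E[X] = 0.2·5.72 + 0.8·7.8 = 7.384.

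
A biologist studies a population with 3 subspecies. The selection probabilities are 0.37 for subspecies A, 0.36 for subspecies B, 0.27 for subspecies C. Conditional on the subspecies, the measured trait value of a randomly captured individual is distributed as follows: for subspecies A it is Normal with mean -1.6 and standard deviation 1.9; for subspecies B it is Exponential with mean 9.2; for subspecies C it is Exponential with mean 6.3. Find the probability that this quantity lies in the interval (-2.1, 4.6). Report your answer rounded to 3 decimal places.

0.505

Conditional on each subspecies, P(-2.1 < X < 4.6): A: 0.603235; B: 0.393469; C: 0.518167.
By total probability, P(-2.1 < X < 4.6) = 0.37·0.603235 + 0.36·0.393469 + 0.27·0.518167 = 0.504751.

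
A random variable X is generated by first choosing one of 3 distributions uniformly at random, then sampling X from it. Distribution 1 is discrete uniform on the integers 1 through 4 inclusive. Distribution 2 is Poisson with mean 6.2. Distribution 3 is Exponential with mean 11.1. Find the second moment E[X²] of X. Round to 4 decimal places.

99.5200

For each component E[X²] = Var + (mean)², giving 1: 7.5; 2: 44.64; 3: 246.42.
Overall E[X²] = 0.333333·7.5 + 0.333333·44.64 + 0.333333·246.42 = 99.52.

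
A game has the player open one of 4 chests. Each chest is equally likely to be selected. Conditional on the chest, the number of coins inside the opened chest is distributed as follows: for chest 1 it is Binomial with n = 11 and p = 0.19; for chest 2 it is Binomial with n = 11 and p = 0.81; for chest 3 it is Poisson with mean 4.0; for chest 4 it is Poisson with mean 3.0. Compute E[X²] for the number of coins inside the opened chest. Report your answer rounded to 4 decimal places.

29.7855

For each component E[X²] = Var + (mean)², giving 1: 6.061; 2: 81.081; 3: 20; 4: 12.
Overall E[X²] = 0.25·6.061 + 0.25·81.081 + 0.25·20 + 0.25·12 = 29.7855.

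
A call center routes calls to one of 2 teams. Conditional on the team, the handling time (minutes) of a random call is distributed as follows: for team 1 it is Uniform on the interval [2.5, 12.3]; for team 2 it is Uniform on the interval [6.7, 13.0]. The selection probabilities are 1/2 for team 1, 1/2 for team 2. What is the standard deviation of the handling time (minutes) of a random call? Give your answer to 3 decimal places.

2.675

Per component, 1: μ=7.4, E[X²]=62.7633; 2: μ=9.85, E[X²]=100.33.
E[X] = 0.5·7.4 + 0.5·9.85 = 8.625.
E[X²] = 0.5·62.7633 + 0.5·100.33 = 81.5467.
Var(X) = E[X²] − (E[X])² = 81.5467 − 74.3906 = 7.15604.
SD(X) = √7.15604 = 2.67508.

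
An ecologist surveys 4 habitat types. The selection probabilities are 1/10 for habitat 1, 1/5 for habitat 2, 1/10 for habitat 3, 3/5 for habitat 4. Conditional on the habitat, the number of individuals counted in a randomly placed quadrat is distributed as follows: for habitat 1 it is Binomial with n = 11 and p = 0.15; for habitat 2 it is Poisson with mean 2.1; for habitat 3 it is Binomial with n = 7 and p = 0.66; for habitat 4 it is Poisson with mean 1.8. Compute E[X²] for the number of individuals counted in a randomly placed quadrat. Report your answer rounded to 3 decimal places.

7.030

For each component E[X²] = Var + (mean)², giving 1: 4.125; 2: 6.51; 3: 22.9152; 4: 5.04.
Overall E[X²] = 0.1·4.125 + 0.2·6.51 + 0.1·22.9152 + 0.6·5.04 = 7.03002.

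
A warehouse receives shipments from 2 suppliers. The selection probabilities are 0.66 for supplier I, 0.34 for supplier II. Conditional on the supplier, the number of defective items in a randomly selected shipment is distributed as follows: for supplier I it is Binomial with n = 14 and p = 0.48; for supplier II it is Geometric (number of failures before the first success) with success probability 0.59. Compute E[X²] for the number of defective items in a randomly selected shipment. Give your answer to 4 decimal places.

For each component E[X²] = Var + (mean)², giving I: 48.6528; II: 1.66073.
Overall E[X²] = 0.66·48.6528 + 0.34·1.66073 = 32.6755.

32.6755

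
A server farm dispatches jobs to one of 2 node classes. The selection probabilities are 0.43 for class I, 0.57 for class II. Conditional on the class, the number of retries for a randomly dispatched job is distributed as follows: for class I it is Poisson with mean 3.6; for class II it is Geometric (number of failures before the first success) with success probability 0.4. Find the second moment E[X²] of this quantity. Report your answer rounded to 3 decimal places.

For each component E[X²] = Var + (mean)², giving I: 16.56; II: 6.
Overall E[X²] = 0.43·16.56 + 0.57·6 = 10.5408.

10.541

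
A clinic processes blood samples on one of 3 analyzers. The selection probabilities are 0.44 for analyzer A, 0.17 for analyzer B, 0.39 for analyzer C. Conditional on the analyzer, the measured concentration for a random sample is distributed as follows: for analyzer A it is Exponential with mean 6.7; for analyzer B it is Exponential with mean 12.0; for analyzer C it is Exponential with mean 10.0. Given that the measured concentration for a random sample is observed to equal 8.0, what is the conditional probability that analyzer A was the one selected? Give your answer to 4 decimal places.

0.4452

Likelihoods f(8.0 | ·): A: 0.0452235; B: 0.0427848; C: 0.0449329.
Posterior ∝ prior × likelihood. Numerator for A: 0.44·0.0452235 = 0.0198984.
Normalizing constant: 0.44·0.0452235 + 0.17·0.0427848 + 0.39·0.0449329 = 0.0446956.
P(A | observation) = 0.0198984 / 0.0446956 = 0.445197.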